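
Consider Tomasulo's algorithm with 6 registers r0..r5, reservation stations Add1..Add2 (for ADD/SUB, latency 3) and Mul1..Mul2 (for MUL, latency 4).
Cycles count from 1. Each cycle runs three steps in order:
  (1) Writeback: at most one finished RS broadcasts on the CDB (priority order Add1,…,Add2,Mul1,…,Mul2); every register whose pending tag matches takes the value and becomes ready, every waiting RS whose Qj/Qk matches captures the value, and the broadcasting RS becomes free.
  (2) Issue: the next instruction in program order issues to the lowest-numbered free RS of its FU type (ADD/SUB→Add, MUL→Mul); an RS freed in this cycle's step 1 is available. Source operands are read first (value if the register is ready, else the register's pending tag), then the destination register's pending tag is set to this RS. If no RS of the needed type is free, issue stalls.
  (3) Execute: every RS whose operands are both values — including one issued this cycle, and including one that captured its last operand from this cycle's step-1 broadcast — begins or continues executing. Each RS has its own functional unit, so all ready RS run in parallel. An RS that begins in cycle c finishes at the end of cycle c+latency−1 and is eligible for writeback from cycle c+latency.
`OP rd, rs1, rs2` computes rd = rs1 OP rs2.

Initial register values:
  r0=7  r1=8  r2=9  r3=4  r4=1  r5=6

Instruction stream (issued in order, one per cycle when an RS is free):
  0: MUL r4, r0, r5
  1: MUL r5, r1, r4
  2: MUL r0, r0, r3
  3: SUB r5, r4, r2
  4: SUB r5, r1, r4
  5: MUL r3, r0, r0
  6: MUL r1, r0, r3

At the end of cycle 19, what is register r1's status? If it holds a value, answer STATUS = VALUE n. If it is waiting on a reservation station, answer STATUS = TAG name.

  c1: issue MUL r4<-Mul1  regs: r0:7,r1:8,r2:9,r3:4,r4:Mul1,r5:6
  c2: issue MUL r5<-Mul2  regs: r0:7,r1:8,r2:9,r3:4,r4:Mul1,r5:Mul2
  c3: stall  regs: r0:7,r1:8,r2:9,r3:4,r4:Mul1,r5:Mul2
  c4: stall  regs: r0:7,r1:8,r2:9,r3:4,r4:Mul1,r5:Mul2
  c5: CDB Mul1=42; issue MUL r0<-Mul1  regs: r0:Mul1,r1:8,r2:9,r3:4,r4:42,r5:Mul2
  c6: issue SUB r5<-Add1  regs: r0:Mul1,r1:8,r2:9,r3:4,r4:42,r5:Add1
  c7: issue SUB r5<-Add2  regs: r0:Mul1,r1:8,r2:9,r3:4,r4:42,r5:Add2
  c8: stall  regs: r0:Mul1,r1:8,r2:9,r3:4,r4:42,r5:Add2
  c9: CDB Add1=33; stall  regs: r0:Mul1,r1:8,r2:9,r3:4,r4:42,r5:Add2
  c10: CDB Add2=-34; stall  regs: r0:Mul1,r1:8,r2:9,r3:4,r4:42,r5:-34
  c11: CDB Mul1=28; issue MUL r3<-Mul1  regs: r0:28,r1:8,r2:9,r3:Mul1,r4:42,r5:-34
  c12: CDB Mul2=336; issue MUL r1<-Mul2  regs: r0:28,r1:Mul2,r2:9,r3:Mul1,r4:42,r5:-34
  c13: -  regs: r0:28,r1:Mul2,r2:9,r3:Mul1,r4:42,r5:-34
  c14: -  regs: r0:28,r1:Mul2,r2:9,r3:Mul1,r4:42,r5:-34
  c15: CDB Mul1=784  regs: r0:28,r1:Mul2,r2:9,r3:784,r4:42,r5:-34
  c16: -  regs: r0:28,r1:Mul2,r2:9,r3:784,r4:42,r5:-34
  c17: -  regs: r0:28,r1:Mul2,r2:9,r3:784,r4:42,r5:-34
  c18: -  regs: r0:28,r1:Mul2,r2:9,r3:784,r4:42,r5:-34
  c19: CDB Mul2=21952  regs: r0:28,r1:21952,r2:9,r3:784,r4:42,r5:-34

STATUS = VALUE 21952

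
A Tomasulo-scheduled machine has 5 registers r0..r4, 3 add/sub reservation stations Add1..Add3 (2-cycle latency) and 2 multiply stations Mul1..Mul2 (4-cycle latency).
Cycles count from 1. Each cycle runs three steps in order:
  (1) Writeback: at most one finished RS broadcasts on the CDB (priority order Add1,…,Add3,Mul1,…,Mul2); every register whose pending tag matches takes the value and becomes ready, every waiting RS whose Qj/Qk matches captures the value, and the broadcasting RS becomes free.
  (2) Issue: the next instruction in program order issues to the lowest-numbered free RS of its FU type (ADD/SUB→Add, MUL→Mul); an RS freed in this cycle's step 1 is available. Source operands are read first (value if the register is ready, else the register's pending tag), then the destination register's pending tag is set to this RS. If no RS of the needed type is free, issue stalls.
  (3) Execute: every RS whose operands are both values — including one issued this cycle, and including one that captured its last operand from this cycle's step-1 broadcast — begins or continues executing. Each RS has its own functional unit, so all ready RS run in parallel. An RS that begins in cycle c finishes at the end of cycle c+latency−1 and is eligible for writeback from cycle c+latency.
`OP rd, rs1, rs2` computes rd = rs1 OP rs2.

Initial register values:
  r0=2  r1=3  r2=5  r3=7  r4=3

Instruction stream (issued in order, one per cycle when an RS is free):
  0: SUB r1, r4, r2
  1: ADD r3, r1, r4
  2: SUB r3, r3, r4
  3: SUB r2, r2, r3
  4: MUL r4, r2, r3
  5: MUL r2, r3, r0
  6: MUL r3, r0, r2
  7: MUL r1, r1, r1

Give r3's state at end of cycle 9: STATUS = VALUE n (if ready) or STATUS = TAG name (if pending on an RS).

cycle 1: issue SUB r1<-Add1 // r0:2,r1:Add1,r2:5,r3:7,r4:3
cycle 2: issue ADD r3<-Add2 // r0:2,r1:Add1,r2:5,r3:Add2,r4:3
cycle 3: CDB Add1=-2; issue SUB r3<-Add1 // r0:2,r1:-2,r2:5,r3:Add1,r4:3
cycle 4: issue SUB r2<-Add3 // r0:2,r1:-2,r2:Add3,r3:Add1,r4:3
cycle 5: CDB Add2=1; issue MUL r4<-Mul1 // r0:2,r1:-2,r2:Add3,r3:Add1,r4:Mul1
cycle 6: issue MUL r2<-Mul2 // r0:2,r1:-2,r2:Mul2,r3:Add1,r4:Mul1
cycle 7: CDB Add1=-2; stall // r0:2,r1:-2,r2:Mul2,r3:-2,r4:Mul1
cycle 8: stall // r0:2,r1:-2,r2:Mul2,r3:-2,r4:Mul1
cycle 9: CDB Add3=7; stall // r0:2,r1:-2,r2:Mul2,r3:-2,r4:Mul1

STATUS = VALUE -2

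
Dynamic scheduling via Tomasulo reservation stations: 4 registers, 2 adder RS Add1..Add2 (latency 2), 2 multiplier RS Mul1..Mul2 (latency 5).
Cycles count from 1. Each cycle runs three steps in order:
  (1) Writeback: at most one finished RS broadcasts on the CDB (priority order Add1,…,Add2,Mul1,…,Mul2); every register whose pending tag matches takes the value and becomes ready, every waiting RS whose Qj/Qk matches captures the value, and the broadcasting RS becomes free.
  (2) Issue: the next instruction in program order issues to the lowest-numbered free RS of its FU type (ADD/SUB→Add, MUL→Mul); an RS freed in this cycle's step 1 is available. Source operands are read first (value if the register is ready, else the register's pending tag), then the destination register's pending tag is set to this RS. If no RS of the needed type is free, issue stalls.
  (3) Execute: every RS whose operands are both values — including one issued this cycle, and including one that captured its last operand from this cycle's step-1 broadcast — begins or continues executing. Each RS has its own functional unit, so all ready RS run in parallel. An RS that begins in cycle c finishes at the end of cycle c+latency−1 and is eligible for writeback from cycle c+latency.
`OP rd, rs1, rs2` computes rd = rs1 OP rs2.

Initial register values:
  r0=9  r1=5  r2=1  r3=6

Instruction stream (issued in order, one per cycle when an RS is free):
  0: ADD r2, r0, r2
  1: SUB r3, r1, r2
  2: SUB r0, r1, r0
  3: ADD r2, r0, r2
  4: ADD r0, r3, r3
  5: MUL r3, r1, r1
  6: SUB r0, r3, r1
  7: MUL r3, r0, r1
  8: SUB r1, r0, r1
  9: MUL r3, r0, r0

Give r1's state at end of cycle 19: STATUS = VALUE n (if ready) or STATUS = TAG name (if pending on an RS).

cycle 1: issue ADD r2<-Add1 // r0:9,r1:5,r2:Add1,r3:6
cycle 2: issue SUB r3<-Add2 // r0:9,r1:5,r2:Add1,r3:Add2
cycle 3: CDB Add1=10; issue SUB r0<-Add1 // r0:Add1,r1:5,r2:10,r3:Add2
cycle 4: stall // r0:Add1,r1:5,r2:10,r3:Add2
cycle 5: CDB Add1=-4; issue ADD r2<-Add1 // r0:-4,r1:5,r2:Add1,r3:Add2
cycle 6: CDB Add2=-5; issue ADD r0<-Add2 // r0:Add2,r1:5,r2:Add1,r3:-5
cycle 7: CDB Add1=6; issue MUL r3<-Mul1 // r0:Add2,r1:5,r2:6,r3:Mul1
cycle 8: CDB Add2=-10; issue SUB r0<-Add1 // r0:Add1,r1:5,r2:6,r3:Mul1
cycle 9: issue MUL r3<-Mul2 // r0:Add1,r1:5,r2:6,r3:Mul2
cycle 10: issue SUB r1<-Add2 // r0:Add1,r1:Add2,r2:6,r3:Mul2
cycle 11: stall // r0:Add1,r1:Add2,r2:6,r3:Mul2
cycle 12: CDB Mul1=25; issue MUL r3<-Mul1 // r0:Add1,r1:Add2,r2:6,r3:Mul1
cycle 13: - // r0:Add1,r1:Add2,r2:6,r3:Mul1
cycle 14: CDB Add1=20 // r0:20,r1:Add2,r2:6,r3:Mul1
cycle 15: - // r0:20,r1:Add2,r2:6,r3:Mul1
cycle 16: CDB Add2=15 // r0:20,r1:15,r2:6,r3:Mul1
cycle 17: - // r0:20,r1:15,r2:6,r3:Mul1
cycle 18: - // r0:20,r1:15,r2:6,r3:Mul1
cycle 19: CDB Mul1=400 // r0:20,r1:15,r2:6,r3:400

STATUS = VALUE 15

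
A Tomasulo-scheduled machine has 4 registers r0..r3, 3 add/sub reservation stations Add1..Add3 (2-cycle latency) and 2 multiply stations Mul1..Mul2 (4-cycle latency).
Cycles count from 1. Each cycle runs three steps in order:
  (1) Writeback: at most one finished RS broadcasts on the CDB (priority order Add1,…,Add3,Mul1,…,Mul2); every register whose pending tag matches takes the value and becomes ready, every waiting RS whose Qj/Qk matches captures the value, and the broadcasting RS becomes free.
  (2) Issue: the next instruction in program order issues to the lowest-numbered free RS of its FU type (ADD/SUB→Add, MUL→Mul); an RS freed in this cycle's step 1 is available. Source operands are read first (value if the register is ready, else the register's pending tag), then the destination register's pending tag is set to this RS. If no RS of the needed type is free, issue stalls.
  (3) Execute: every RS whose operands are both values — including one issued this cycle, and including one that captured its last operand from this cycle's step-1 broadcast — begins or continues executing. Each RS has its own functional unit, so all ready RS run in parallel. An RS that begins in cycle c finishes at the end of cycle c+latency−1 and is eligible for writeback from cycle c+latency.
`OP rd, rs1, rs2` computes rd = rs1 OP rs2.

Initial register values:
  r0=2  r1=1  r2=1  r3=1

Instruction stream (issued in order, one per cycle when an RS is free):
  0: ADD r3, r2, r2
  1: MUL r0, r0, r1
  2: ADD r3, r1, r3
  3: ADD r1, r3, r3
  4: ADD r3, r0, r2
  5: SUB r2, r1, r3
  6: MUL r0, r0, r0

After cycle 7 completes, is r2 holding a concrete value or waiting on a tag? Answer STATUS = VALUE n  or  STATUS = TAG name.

STATUS = TAG Add3

c1: issue ADD r3<-Add1 | r0:2,r1:1,r2:1,r3:Add1
c2: issue MUL r0<-Mul1 | r0:Mul1,r1:1,r2:1,r3:Add1
c3: CDB Add1=2; issue ADD r3<-Add1 | r0:Mul1,r1:1,r2:1,r3:Add1
c4: issue ADD r1<-Add2 | r0:Mul1,r1:Add2,r2:1,r3:Add1
c5: CDB Add1=3; issue ADD r3<-Add1 | r0:Mul1,r1:Add2,r2:1,r3:Add1
c6: CDB Mul1=2; issue SUB r2<-Add3 | r0:2,r1:Add2,r2:Add3,r3:Add1
c7: CDB Add2=6; issue MUL r0<-Mul1 | r0:Mul1,r1:6,r2:Add3,r3:Add1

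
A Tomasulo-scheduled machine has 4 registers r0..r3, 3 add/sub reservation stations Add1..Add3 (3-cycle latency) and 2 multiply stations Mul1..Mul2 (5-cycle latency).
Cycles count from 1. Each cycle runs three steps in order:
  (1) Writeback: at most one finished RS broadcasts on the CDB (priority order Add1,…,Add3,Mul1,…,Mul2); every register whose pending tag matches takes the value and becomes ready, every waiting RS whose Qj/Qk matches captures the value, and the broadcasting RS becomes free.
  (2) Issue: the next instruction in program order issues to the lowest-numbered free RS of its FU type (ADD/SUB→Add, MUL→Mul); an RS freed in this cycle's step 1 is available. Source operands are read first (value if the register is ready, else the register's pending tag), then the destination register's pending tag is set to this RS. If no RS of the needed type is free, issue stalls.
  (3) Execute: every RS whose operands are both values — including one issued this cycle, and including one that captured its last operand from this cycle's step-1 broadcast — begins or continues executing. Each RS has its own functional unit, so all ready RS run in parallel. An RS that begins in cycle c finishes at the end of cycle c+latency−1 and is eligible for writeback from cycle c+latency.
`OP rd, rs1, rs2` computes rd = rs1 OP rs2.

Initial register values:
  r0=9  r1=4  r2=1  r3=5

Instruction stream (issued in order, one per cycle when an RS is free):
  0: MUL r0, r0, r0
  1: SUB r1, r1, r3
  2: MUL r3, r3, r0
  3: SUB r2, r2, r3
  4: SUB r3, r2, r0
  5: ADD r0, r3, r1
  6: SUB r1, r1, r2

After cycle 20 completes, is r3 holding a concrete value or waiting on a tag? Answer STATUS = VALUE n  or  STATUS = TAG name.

  c1: issue MUL r0<-Mul1  regs: r0:Mul1,r1:4,r2:1,r3:5
  c2: issue SUB r1<-Add1  regs: r0:Mul1,r1:Add1,r2:1,r3:5
  c3: issue MUL r3<-Mul2  regs: r0:Mul1,r1:Add1,r2:1,r3:Mul2
  c4: issue SUB r2<-Add2  regs: r0:Mul1,r1:Add1,r2:Add2,r3:Mul2
  c5: CDB Add1=-1; issue SUB r3<-Add1  regs: r0:Mul1,r1:-1,r2:Add2,r3:Add1
  c6: CDB Mul1=81; issue ADD r0<-Add3  regs: r0:Add3,r1:-1,r2:Add2,r3:Add1
  c7: stall  regs: r0:Add3,r1:-1,r2:Add2,r3:Add1
  c8: stall  regs: r0:Add3,r1:-1,r2:Add2,r3:Add1
  c9: stall  regs: r0:Add3,r1:-1,r2:Add2,r3:Add1
  c10: stall  regs: r0:Add3,r1:-1,r2:Add2,r3:Add1
  c11: CDB Mul2=405; stall  regs: r0:Add3,r1:-1,r2:Add2,r3:Add1
  c12: stall  regs: r0:Add3,r1:-1,r2:Add2,r3:Add1
  c13: stall  regs: r0:Add3,r1:-1,r2:Add2,r3:Add1
  c14: CDB Add2=-404; issue SUB r1<-Add2  regs: r0:Add3,r1:Add2,r2:-404,r3:Add1
  c15: -  regs: r0:Add3,r1:Add2,r2:-404,r3:Add1
  c16: -  regs: r0:Add3,r1:Add2,r2:-404,r3:Add1
  c17: CDB Add1=-485  regs: r0:Add3,r1:Add2,r2:-404,r3:-485
  c18: CDB Add2=403  regs: r0:Add3,r1:403,r2:-404,r3:-485
  c19: -  regs: r0:Add3,r1:403,r2:-404,r3:-485
  c20: CDB Add3=-486  regs: r0:-486,r1:403,r2:-404,r3:-485

STATUS = VALUE -485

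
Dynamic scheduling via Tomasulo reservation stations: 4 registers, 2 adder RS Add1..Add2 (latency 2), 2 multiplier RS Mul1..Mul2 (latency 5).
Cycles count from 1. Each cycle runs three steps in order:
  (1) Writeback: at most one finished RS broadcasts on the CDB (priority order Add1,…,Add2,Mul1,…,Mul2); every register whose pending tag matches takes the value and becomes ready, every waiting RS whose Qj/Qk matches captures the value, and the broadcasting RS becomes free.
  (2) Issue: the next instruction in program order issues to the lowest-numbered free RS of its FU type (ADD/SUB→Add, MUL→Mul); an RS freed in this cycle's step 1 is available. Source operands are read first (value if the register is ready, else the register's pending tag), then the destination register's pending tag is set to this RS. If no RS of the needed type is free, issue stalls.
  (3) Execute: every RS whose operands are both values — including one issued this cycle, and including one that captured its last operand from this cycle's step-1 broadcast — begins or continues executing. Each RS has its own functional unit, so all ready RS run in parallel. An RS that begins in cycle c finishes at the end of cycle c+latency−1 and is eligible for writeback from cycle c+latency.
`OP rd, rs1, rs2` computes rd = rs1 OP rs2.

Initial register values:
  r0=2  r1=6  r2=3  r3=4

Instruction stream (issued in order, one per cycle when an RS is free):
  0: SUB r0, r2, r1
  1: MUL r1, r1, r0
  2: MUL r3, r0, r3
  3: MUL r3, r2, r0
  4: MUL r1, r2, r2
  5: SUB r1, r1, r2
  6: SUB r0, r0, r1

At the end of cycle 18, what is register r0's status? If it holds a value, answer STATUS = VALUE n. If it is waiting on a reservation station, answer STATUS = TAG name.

STATUS = VALUE -9

c1: issue SUB r0<-Add1 | r0:Add1,r1:6,r2:3,r3:4
c2: issue MUL r1<-Mul1 | r0:Add1,r1:Mul1,r2:3,r3:4
c3: CDB Add1=-3; issue MUL r3<-Mul2 | r0:-3,r1:Mul1,r2:3,r3:Mul2
c4: stall | r0:-3,r1:Mul1,r2:3,r3:Mul2
c5: stall | r0:-3,r1:Mul1,r2:3,r3:Mul2
c6: stall | r0:-3,r1:Mul1,r2:3,r3:Mul2
c7: stall | r0:-3,r1:Mul1,r2:3,r3:Mul2
c8: CDB Mul1=-18; issue MUL r3<-Mul1 | r0:-3,r1:-18,r2:3,r3:Mul1
c9: CDB Mul2=-12; issue MUL r1<-Mul2 | r0:-3,r1:Mul2,r2:3,r3:Mul1
c10: issue SUB r1<-Add1 | r0:-3,r1:Add1,r2:3,r3:Mul1
c11: issue SUB r0<-Add2 | r0:Add2,r1:Add1,r2:3,r3:Mul1
c12: - | r0:Add2,r1:Add1,r2:3,r3:Mul1
c13: CDB Mul1=-9 | r0:Add2,r1:Add1,r2:3,r3:-9
c14: CDB Mul2=9 | r0:Add2,r1:Add1,r2:3,r3:-9
c15: - | r0:Add2,r1:Add1,r2:3,r3:-9
c16: CDB Add1=6 | r0:Add2,r1:6,r2:3,r3:-9
c17: - | r0:Add2,r1:6,r2:3,r3:-9
c18: CDB Add2=-9 | r0:-9,r1:6,r2:3,r3:-9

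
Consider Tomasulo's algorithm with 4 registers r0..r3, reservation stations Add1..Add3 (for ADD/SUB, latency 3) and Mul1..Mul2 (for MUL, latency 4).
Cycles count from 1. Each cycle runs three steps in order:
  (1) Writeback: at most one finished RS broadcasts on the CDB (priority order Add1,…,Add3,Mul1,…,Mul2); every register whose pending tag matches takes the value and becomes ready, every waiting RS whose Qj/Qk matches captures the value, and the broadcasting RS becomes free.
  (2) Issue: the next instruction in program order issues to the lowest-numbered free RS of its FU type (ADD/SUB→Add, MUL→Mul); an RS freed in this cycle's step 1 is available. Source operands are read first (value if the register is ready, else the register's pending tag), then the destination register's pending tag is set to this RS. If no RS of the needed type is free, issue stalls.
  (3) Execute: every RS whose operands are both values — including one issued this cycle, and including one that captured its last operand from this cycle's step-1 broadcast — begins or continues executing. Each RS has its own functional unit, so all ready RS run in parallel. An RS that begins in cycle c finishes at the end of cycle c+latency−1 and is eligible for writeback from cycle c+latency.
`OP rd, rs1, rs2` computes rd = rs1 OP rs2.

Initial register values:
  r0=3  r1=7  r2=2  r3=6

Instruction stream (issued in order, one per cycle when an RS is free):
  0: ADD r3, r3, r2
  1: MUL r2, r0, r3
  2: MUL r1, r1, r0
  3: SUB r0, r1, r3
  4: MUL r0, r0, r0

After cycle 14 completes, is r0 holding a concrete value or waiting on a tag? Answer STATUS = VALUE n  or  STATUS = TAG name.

cycle 1: issue ADD r3<-Add1 // r0:3,r1:7,r2:2,r3:Add1
cycle 2: issue MUL r2<-Mul1 // r0:3,r1:7,r2:Mul1,r3:Add1
cycle 3: issue MUL r1<-Mul2 // r0:3,r1:Mul2,r2:Mul1,r3:Add1
cycle 4: CDB Add1=8; issue SUB r0<-Add1 // r0:Add1,r1:Mul2,r2:Mul1,r3:8
cycle 5: stall // r0:Add1,r1:Mul2,r2:Mul1,r3:8
cycle 6: stall // r0:Add1,r1:Mul2,r2:Mul1,r3:8
cycle 7: CDB Mul2=21; issue MUL r0<-Mul2 // r0:Mul2,r1:21,r2:Mul1,r3:8
cycle 8: CDB Mul1=24 // r0:Mul2,r1:21,r2:24,r3:8
cycle 9: - // r0:Mul2,r1:21,r2:24,r3:8
cycle 10: CDB Add1=13 // r0:Mul2,r1:21,r2:24,r3:8
cycle 11: - // r0:Mul2,r1:21,r2:24,r3:8
cycle 12: - // r0:Mul2,r1:21,r2:24,r3:8
cycle 13: - // r0:Mul2,r1:21,r2:24,r3:8
cycle 14: CDB Mul2=169 // r0:169,r1:21,r2:24,r3:8

STATUS = VALUE 169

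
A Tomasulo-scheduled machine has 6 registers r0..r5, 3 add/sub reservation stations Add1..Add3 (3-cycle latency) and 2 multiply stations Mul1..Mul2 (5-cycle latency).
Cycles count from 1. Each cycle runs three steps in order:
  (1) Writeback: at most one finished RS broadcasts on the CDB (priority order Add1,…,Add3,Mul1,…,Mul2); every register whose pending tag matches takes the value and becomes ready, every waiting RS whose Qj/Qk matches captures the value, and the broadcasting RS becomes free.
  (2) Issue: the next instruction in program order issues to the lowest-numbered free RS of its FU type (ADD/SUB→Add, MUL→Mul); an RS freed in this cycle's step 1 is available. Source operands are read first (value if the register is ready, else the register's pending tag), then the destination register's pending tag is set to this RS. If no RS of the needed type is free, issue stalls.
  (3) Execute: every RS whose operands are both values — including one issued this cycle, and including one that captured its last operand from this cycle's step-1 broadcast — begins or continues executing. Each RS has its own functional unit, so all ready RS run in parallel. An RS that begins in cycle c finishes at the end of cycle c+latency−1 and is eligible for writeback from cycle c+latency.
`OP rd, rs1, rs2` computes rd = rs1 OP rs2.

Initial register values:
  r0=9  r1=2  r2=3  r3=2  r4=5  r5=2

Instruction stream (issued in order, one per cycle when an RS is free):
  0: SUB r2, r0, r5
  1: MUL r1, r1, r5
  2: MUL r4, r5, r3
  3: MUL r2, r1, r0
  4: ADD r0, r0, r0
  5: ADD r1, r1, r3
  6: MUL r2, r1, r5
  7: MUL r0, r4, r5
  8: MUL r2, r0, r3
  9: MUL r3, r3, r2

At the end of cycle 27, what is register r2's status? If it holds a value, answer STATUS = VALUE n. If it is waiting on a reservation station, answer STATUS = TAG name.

  c1: issue SUB r2<-Add1  regs: r0:9,r1:2,r2:Add1,r3:2,r4:5,r5:2
  c2: issue MUL r1<-Mul1  regs: r0:9,r1:Mul1,r2:Add1,r3:2,r4:5,r5:2
  c3: issue MUL r4<-Mul2  regs: r0:9,r1:Mul1,r2:Add1,r3:2,r4:Mul2,r5:2
  c4: CDB Add1=7; stall  regs: r0:9,r1:Mul1,r2:7,r3:2,r4:Mul2,r5:2
  c5: stall  regs: r0:9,r1:Mul1,r2:7,r3:2,r4:Mul2,r5:2
  c6: stall  regs: r0:9,r1:Mul1,r2:7,r3:2,r4:Mul2,r5:2
  c7: CDB Mul1=4; issue MUL r2<-Mul1  regs: r0:9,r1:4,r2:Mul1,r3:2,r4:Mul2,r5:2
  c8: CDB Mul2=4; issue ADD r0<-Add1  regs: r0:Add1,r1:4,r2:Mul1,r3:2,r4:4,r5:2
  c9: issue ADD r1<-Add2  regs: r0:Add1,r1:Add2,r2:Mul1,r3:2,r4:4,r5:2
  c10: issue MUL r2<-Mul2  regs: r0:Add1,r1:Add2,r2:Mul2,r3:2,r4:4,r5:2
  c11: CDB Add1=18; stall  regs: r0:18,r1:Add2,r2:Mul2,r3:2,r4:4,r5:2
  c12: CDB Add2=6; stall  regs: r0:18,r1:6,r2:Mul2,r3:2,r4:4,r5:2
  c13: CDB Mul1=36; issue MUL r0<-Mul1  regs: r0:Mul1,r1:6,r2:Mul2,r3:2,r4:4,r5:2
  c14: stall  regs: r0:Mul1,r1:6,r2:Mul2,r3:2,r4:4,r5:2
  c15: stall  regs: r0:Mul1,r1:6,r2:Mul2,r3:2,r4:4,r5:2
  c16: stall  regs: r0:Mul1,r1:6,r2:Mul2,r3:2,r4:4,r5:2
  c17: CDB Mul2=12; issue MUL r2<-Mul2  regs: r0:Mul1,r1:6,r2:Mul2,r3:2,r4:4,r5:2
  c18: CDB Mul1=8; issue MUL r3<-Mul1  regs: r0:8,r1:6,r2:Mul2,r3:Mul1,r4:4,r5:2
  c19: -  regs: r0:8,r1:6,r2:Mul2,r3:Mul1,r4:4,r5:2
  c20: -  regs: r0:8,r1:6,r2:Mul2,r3:Mul1,r4:4,r5:2
  c21: -  regs: r0:8,r1:6,r2:Mul2,r3:Mul1,r4:4,r5:2
  c22: -  regs: r0:8,r1:6,r2:Mul2,r3:Mul1,r4:4,r5:2
  c23: CDB Mul2=16  regs: r0:8,r1:6,r2:16,r3:Mul1,r4:4,r5:2
  c24: -  regs: r0:8,r1:6,r2:16,r3:Mul1,r4:4,r5:2
  c25: -  regs: r0:8,r1:6,r2:16,r3:Mul1,r4:4,r5:2
  c26: -  regs: r0:8,r1:6,r2:16,r3:Mul1,r4:4,r5:2
  c27: -  regs: r0:8,r1:6,r2:16,r3:Mul1,r4:4,r5:2

STATUS = VALUE 16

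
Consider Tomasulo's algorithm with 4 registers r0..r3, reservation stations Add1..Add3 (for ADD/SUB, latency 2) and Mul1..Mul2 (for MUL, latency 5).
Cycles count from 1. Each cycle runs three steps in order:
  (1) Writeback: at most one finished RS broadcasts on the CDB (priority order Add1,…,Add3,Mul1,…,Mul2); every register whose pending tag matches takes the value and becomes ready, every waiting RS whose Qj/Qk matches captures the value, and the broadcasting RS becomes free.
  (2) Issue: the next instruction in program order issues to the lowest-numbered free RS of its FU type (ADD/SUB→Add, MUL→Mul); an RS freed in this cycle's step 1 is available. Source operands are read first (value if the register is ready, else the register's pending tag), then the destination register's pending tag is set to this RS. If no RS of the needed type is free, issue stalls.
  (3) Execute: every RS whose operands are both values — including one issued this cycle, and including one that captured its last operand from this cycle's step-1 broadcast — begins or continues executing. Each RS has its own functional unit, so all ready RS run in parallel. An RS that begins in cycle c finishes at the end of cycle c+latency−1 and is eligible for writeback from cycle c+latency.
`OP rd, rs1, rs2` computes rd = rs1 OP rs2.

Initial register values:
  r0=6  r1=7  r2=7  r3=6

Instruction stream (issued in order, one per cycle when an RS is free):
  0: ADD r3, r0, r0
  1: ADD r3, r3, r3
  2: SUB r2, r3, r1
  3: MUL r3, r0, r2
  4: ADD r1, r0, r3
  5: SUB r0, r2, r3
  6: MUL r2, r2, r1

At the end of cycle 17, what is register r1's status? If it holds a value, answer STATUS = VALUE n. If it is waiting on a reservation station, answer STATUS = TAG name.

c1: issue ADD r3<-Add1 | r0:6,r1:7,r2:7,r3:Add1
c2: issue ADD r3<-Add2 | r0:6,r1:7,r2:7,r3:Add2
c3: CDB Add1=12; issue SUB r2<-Add1 | r0:6,r1:7,r2:Add1,r3:Add2
c4: issue MUL r3<-Mul1 | r0:6,r1:7,r2:Add1,r3:Mul1
c5: CDB Add2=24; issue ADD r1<-Add2 | r0:6,r1:Add2,r2:Add1,r3:Mul1
c6: issue SUB r0<-Add3 | r0:Add3,r1:Add2,r2:Add1,r3:Mul1
c7: CDB Add1=17; issue MUL r2<-Mul2 | r0:Add3,r1:Add2,r2:Mul2,r3:Mul1
c8: - | r0:Add3,r1:Add2,r2:Mul2,r3:Mul1
c9: - | r0:Add3,r1:Add2,r2:Mul2,r3:Mul1
c10: - | r0:Add3,r1:Add2,r2:Mul2,r3:Mul1
c11: - | r0:Add3,r1:Add2,r2:Mul2,r3:Mul1
c12: CDB Mul1=102 | r0:Add3,r1:Add2,r2:Mul2,r3:102
c13: - | r0:Add3,r1:Add2,r2:Mul2,r3:102
c14: CDB Add2=108 | r0:Add3,r1:108,r2:Mul2,r3:102
c15: CDB Add3=-85 | r0:-85,r1:108,r2:Mul2,r3:102
c16: - | r0:-85,r1:108,r2:Mul2,r3:102
c17: - | r0:-85,r1:108,r2:Mul2,r3:102

STATUS = VALUE 108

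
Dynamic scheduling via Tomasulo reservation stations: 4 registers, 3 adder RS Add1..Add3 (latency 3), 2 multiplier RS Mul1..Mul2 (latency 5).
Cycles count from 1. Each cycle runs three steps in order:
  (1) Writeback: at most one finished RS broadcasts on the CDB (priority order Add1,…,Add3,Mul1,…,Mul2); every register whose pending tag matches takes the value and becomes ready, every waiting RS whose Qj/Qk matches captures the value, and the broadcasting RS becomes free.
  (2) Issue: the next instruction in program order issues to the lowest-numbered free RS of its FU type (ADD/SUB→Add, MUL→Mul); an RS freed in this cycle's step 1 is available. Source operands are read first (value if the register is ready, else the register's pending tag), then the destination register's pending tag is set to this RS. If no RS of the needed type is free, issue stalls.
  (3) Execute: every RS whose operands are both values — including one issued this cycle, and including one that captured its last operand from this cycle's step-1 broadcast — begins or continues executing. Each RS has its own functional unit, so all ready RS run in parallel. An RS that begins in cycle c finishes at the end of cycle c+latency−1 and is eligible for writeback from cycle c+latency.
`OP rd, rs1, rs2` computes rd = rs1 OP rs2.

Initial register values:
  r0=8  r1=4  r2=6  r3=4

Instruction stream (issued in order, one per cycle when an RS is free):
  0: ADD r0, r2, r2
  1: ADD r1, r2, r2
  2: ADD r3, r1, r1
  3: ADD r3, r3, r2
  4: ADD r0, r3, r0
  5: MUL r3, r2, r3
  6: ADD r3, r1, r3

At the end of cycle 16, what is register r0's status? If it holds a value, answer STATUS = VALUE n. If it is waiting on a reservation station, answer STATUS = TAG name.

STATUS = VALUE 42

cycle 1: issue ADD r0<-Add1 // r0:Add1,r1:4,r2:6,r3:4
cycle 2: issue ADD r1<-Add2 // r0:Add1,r1:Add2,r2:6,r3:4
cycle 3: issue ADD r3<-Add3 // r0:Add1,r1:Add2,r2:6,r3:Add3
cycle 4: CDB Add1=12; issue ADD r3<-Add1 // r0:12,r1:Add2,r2:6,r3:Add1
cycle 5: CDB Add2=12; issue ADD r0<-Add2 // r0:Add2,r1:12,r2:6,r3:Add1
cycle 6: issue MUL r3<-Mul1 // r0:Add2,r1:12,r2:6,r3:Mul1
cycle 7: stall // r0:Add2,r1:12,r2:6,r3:Mul1
cycle 8: CDB Add3=24; issue ADD r3<-Add3 // r0:Add2,r1:12,r2:6,r3:Add3
cycle 9: - // r0:Add2,r1:12,r2:6,r3:Add3
cycle 10: - // r0:Add2,r1:12,r2:6,r3:Add3
cycle 11: CDB Add1=30 // r0:Add2,r1:12,r2:6,r3:Add3
cycle 12: - // r0:Add2,r1:12,r2:6,r3:Add3
cycle 13: - // r0:Add2,r1:12,r2:6,r3:Add3
cycle 14: CDB Add2=42 // r0:42,r1:12,r2:6,r3:Add3
cycle 15: - // r0:42,r1:12,r2:6,r3:Add3
cycle 16: CDB Mul1=180 // r0:42,r1:12,r2:6,r3:Add3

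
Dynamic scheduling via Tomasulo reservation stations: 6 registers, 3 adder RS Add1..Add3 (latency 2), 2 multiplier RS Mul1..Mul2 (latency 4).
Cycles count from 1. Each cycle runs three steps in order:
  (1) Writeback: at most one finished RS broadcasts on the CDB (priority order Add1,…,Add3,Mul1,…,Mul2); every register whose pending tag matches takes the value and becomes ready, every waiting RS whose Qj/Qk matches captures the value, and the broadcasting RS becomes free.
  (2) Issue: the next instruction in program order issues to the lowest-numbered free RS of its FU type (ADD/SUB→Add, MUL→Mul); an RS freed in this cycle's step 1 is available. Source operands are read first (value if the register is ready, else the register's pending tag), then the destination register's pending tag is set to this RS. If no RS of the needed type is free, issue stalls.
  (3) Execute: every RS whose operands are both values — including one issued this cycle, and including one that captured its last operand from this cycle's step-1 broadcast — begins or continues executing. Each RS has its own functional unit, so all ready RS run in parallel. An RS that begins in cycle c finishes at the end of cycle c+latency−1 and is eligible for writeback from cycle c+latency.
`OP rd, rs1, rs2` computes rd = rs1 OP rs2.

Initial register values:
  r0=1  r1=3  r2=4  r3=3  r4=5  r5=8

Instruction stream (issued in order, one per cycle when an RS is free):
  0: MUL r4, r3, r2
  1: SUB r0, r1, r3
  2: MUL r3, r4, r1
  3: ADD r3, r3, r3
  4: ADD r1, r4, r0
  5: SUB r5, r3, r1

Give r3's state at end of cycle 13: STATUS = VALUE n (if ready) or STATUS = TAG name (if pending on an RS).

  c1: issue MUL r4<-Mul1  regs: r0:1,r1:3,r2:4,r3:3,r4:Mul1,r5:8
  c2: issue SUB r0<-Add1  regs: r0:Add1,r1:3,r2:4,r3:3,r4:Mul1,r5:8
  c3: issue MUL r3<-Mul2  regs: r0:Add1,r1:3,r2:4,r3:Mul2,r4:Mul1,r5:8
  c4: CDB Add1=0; issue ADD r3<-Add1  regs: r0:0,r1:3,r2:4,r3:Add1,r4:Mul1,r5:8
  c5: CDB Mul1=12; issue ADD r1<-Add2  regs: r0:0,r1:Add2,r2:4,r3:Add1,r4:12,r5:8
  c6: issue SUB r5<-Add3  regs: r0:0,r1:Add2,r2:4,r3:Add1,r4:12,r5:Add3
  c7: CDB Add2=12  regs: r0:0,r1:12,r2:4,r3:Add1,r4:12,r5:Add3
  c8: -  regs: r0:0,r1:12,r2:4,r3:Add1,r4:12,r5:Add3
  c9: CDB Mul2=36  regs: r0:0,r1:12,r2:4,r3:Add1,r4:12,r5:Add3
  c10: -  regs: r0:0,r1:12,r2:4,r3:Add1,r4:12,r5:Add3
  c11: CDB Add1=72  regs: r0:0,r1:12,r2:4,r3:72,r4:12,r5:Add3
  c12: -  regs: r0:0,r1:12,r2:4,r3:72,r4:12,r5:Add3
  c13: CDB Add3=60  regs: r0:0,r1:12,r2:4,r3:72,r4:12,r5:60

STATUS = VALUE 72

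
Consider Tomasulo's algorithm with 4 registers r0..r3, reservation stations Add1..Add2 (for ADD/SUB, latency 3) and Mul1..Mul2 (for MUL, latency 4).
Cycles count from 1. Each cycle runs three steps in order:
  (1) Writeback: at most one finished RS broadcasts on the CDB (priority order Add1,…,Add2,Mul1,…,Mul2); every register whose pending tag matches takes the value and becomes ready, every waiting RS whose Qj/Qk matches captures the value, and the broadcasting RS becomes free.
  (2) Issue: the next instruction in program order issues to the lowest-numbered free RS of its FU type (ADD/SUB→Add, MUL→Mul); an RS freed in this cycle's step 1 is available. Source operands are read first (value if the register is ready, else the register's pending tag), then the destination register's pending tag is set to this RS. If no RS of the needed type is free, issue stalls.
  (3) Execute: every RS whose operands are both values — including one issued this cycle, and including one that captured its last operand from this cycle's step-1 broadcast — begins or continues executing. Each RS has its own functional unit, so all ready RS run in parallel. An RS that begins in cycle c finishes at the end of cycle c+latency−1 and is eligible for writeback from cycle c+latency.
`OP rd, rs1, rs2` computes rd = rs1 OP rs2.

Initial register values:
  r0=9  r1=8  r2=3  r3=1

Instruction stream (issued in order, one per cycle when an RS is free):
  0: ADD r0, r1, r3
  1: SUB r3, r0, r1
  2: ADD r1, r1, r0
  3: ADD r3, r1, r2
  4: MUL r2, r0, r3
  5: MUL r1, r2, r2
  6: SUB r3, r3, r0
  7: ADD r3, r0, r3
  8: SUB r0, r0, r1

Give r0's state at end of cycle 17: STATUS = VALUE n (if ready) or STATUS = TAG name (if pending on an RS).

c1: issue ADD r0<-Add1 | r0:Add1,r1:8,r2:3,r3:1
c2: issue SUB r3<-Add2 | r0:Add1,r1:8,r2:3,r3:Add2
c3: stall | r0:Add1,r1:8,r2:3,r3:Add2
c4: CDB Add1=9; issue ADD r1<-Add1 | r0:9,r1:Add1,r2:3,r3:Add2
c5: stall | r0:9,r1:Add1,r2:3,r3:Add2
c6: stall | r0:9,r1:Add1,r2:3,r3:Add2
c7: CDB Add1=17; issue ADD r3<-Add1 | r0:9,r1:17,r2:3,r3:Add1
c8: CDB Add2=1; issue MUL r2<-Mul1 | r0:9,r1:17,r2:Mul1,r3:Add1
c9: issue MUL r1<-Mul2 | r0:9,r1:Mul2,r2:Mul1,r3:Add1
c10: CDB Add1=20; issue SUB r3<-Add1 | r0:9,r1:Mul2,r2:Mul1,r3:Add1
c11: issue ADD r3<-Add2 | r0:9,r1:Mul2,r2:Mul1,r3:Add2
c12: stall | r0:9,r1:Mul2,r2:Mul1,r3:Add2
c13: CDB Add1=11; issue SUB r0<-Add1 | r0:Add1,r1:Mul2,r2:Mul1,r3:Add2
c14: CDB Mul1=180 | r0:Add1,r1:Mul2,r2:180,r3:Add2
c15: - | r0:Add1,r1:Mul2,r2:180,r3:Add2
c16: CDB Add2=20 | r0:Add1,r1:Mul2,r2:180,r3:20
c17: - | r0:Add1,r1:Mul2,r2:180,r3:20

STATUS = TAG Add1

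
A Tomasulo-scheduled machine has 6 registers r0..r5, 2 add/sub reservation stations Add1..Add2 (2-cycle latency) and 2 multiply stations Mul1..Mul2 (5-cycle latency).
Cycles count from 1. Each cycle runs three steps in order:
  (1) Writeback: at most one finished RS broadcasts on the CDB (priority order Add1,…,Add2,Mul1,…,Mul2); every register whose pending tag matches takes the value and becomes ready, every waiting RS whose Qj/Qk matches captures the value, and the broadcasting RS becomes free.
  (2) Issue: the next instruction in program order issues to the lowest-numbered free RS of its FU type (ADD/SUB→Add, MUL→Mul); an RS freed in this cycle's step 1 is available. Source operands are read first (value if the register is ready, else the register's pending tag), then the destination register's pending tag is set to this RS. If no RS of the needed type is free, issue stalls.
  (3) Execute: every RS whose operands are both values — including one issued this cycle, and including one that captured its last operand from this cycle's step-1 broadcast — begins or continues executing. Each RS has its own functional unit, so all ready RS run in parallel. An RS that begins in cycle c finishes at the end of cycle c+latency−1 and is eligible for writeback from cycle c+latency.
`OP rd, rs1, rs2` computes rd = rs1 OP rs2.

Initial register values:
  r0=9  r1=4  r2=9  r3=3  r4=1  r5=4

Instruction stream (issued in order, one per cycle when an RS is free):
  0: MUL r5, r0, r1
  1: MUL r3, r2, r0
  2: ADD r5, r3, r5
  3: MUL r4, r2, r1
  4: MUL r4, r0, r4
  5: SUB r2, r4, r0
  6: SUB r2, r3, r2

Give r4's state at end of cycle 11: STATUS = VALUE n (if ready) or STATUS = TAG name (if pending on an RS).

STATUS = TAG Mul2

  c1: issue MUL r5<-Mul1  regs: r0:9,r1:4,r2:9,r3:3,r4:1,r5:Mul1
  c2: issue MUL r3<-Mul2  regs: r0:9,r1:4,r2:9,r3:Mul2,r4:1,r5:Mul1
  c3: issue ADD r5<-Add1  regs: r0:9,r1:4,r2:9,r3:Mul2,r4:1,r5:Add1
  c4: stall  regs: r0:9,r1:4,r2:9,r3:Mul2,r4:1,r5:Add1
  c5: stall  regs: r0:9,r1:4,r2:9,r3:Mul2,r4:1,r5:Add1
  c6: CDB Mul1=36; issue MUL r4<-Mul1  regs: r0:9,r1:4,r2:9,r3:Mul2,r4:Mul1,r5:Add1
  c7: CDB Mul2=81; issue MUL r4<-Mul2  regs: r0:9,r1:4,r2:9,r3:81,r4:Mul2,r5:Add1
  c8: issue SUB r2<-Add2  regs: r0:9,r1:4,r2:Add2,r3:81,r4:Mul2,r5:Add1
  c9: CDB Add1=117; issue SUB r2<-Add1  regs: r0:9,r1:4,r2:Add1,r3:81,r4:Mul2,r5:117
  c10: -  regs: r0:9,r1:4,r2:Add1,r3:81,r4:Mul2,r5:117
  c11: CDB Mul1=36  regs: r0:9,r1:4,r2:Add1,r3:81,r4:Mul2,r5:117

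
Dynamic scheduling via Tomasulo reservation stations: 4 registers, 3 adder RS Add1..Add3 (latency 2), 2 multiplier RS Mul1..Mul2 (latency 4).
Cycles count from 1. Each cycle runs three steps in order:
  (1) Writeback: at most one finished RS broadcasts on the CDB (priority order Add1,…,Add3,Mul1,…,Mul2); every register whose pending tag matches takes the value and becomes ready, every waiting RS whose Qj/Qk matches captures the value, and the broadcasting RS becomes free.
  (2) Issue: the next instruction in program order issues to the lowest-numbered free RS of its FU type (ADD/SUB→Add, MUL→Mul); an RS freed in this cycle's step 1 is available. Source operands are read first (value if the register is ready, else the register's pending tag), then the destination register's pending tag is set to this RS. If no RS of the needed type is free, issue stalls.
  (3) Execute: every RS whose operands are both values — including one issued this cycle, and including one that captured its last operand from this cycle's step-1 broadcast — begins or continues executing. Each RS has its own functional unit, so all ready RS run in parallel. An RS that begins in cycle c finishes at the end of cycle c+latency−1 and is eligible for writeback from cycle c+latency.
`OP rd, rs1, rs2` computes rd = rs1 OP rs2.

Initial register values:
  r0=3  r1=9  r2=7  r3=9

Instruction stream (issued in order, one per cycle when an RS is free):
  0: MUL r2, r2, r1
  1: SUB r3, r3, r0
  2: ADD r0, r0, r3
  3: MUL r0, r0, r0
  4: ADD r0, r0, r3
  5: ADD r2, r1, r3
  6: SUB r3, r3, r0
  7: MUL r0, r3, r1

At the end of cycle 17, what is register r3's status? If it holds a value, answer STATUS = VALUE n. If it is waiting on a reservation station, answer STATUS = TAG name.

STATUS = VALUE -81

c1: issue MUL r2<-Mul1 | r0:3,r1:9,r2:Mul1,r3:9
c2: issue SUB r3<-Add1 | r0:3,r1:9,r2:Mul1,r3:Add1
c3: issue ADD r0<-Add2 | r0:Add2,r1:9,r2:Mul1,r3:Add1
c4: CDB Add1=6; issue MUL r0<-Mul2 | r0:Mul2,r1:9,r2:Mul1,r3:6
c5: CDB Mul1=63; issue ADD r0<-Add1 | r0:Add1,r1:9,r2:63,r3:6
c6: CDB Add2=9; issue ADD r2<-Add2 | r0:Add1,r1:9,r2:Add2,r3:6
c7: issue SUB r3<-Add3 | r0:Add1,r1:9,r2:Add2,r3:Add3
c8: CDB Add2=15; issue MUL r0<-Mul1 | r0:Mul1,r1:9,r2:15,r3:Add3
c9: - | r0:Mul1,r1:9,r2:15,r3:Add3
c10: CDB Mul2=81 | r0:Mul1,r1:9,r2:15,r3:Add3
c11: - | r0:Mul1,r1:9,r2:15,r3:Add3
c12: CDB Add1=87 | r0:Mul1,r1:9,r2:15,r3:Add3
c13: - | r0:Mul1,r1:9,r2:15,r3:Add3
c14: CDB Add3=-81 | r0:Mul1,r1:9,r2:15,r3:-81
c15: - | r0:Mul1,r1:9,r2:15,r3:-81
c16: - | r0:Mul1,r1:9,r2:15,r3:-81
c17: - | r0:Mul1,r1:9,r2:15,r3:-81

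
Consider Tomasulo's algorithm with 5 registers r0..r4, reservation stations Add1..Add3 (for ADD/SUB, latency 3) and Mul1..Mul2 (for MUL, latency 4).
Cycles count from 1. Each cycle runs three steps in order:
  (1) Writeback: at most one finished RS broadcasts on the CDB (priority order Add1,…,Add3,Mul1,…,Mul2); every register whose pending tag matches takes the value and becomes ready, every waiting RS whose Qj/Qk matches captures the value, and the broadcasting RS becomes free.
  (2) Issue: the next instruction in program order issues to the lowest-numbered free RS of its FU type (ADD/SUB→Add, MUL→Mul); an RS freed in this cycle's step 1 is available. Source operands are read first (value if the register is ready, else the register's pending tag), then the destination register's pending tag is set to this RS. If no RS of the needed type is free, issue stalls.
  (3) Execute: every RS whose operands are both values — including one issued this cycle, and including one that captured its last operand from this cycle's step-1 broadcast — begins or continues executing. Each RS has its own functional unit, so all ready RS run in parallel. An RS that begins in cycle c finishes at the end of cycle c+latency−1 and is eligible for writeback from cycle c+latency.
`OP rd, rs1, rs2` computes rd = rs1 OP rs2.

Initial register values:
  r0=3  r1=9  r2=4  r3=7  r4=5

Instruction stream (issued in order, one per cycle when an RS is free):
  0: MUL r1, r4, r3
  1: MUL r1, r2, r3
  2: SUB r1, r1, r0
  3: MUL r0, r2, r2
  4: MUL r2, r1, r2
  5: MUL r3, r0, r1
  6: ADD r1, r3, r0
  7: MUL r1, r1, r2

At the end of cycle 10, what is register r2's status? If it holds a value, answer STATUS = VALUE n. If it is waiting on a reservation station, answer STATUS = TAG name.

STATUS = TAG Mul2

  c1: issue MUL r1<-Mul1  regs: r0:3,r1:Mul1,r2:4,r3:7,r4:5
  c2: issue MUL r1<-Mul2  regs: r0:3,r1:Mul2,r2:4,r3:7,r4:5
  c3: issue SUB r1<-Add1  regs: r0:3,r1:Add1,r2:4,r3:7,r4:5
  c4: stall  regs: r0:3,r1:Add1,r2:4,r3:7,r4:5
  c5: CDB Mul1=35; issue MUL r0<-Mul1  regs: r0:Mul1,r1:Add1,r2:4,r3:7,r4:5
  c6: CDB Mul2=28; issue MUL r2<-Mul2  regs: r0:Mul1,r1:Add1,r2:Mul2,r3:7,r4:5
  c7: stall  regs: r0:Mul1,r1:Add1,r2:Mul2,r3:7,r4:5
  c8: stall  regs: r0:Mul1,r1:Add1,r2:Mul2,r3:7,r4:5
  c9: CDB Add1=25; stall  regs: r0:Mul1,r1:25,r2:Mul2,r3:7,r4:5
  c10: CDB Mul1=16; issue MUL r3<-Mul1  regs: r0:16,r1:25,r2:Mul2,r3:Mul1,r4:5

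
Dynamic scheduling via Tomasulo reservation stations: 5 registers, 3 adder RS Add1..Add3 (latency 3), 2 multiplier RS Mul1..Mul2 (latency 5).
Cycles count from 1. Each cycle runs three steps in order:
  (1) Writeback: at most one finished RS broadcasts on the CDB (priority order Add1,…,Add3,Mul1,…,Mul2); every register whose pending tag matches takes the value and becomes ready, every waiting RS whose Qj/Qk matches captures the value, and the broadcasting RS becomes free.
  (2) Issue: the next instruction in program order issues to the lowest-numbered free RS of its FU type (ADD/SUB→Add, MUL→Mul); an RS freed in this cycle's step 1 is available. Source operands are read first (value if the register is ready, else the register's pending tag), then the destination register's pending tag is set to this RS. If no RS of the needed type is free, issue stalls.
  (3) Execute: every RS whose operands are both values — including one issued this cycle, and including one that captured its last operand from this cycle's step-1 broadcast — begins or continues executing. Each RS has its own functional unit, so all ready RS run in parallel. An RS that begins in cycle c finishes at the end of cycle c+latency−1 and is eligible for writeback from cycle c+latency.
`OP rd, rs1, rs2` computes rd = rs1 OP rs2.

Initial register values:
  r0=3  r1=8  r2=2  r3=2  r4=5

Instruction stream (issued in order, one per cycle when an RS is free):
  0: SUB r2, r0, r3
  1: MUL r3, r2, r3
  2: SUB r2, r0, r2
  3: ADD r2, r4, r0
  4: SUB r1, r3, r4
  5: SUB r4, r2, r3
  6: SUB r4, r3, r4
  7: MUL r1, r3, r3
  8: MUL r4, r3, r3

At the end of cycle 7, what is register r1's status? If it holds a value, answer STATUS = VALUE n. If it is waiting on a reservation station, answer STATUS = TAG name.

STATUS = TAG Add3

  c1: issue SUB r2<-Add1  regs: r0:3,r1:8,r2:Add1,r3:2,r4:5
  c2: issue MUL r3<-Mul1  regs: r0:3,r1:8,r2:Add1,r3:Mul1,r4:5
  c3: issue SUB r2<-Add2  regs: r0:3,r1:8,r2:Add2,r3:Mul1,r4:5
  c4: CDB Add1=1; issue ADD r2<-Add1  regs: r0:3,r1:8,r2:Add1,r3:Mul1,r4:5
  c5: issue SUB r1<-Add3  regs: r0:3,r1:Add3,r2:Add1,r3:Mul1,r4:5
  c6: stall  regs: r0:3,r1:Add3,r2:Add1,r3:Mul1,r4:5
  c7: CDB Add1=8; issue SUB r4<-Add1  regs: r0:3,r1:Add3,r2:8,r3:Mul1,r4:Add1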